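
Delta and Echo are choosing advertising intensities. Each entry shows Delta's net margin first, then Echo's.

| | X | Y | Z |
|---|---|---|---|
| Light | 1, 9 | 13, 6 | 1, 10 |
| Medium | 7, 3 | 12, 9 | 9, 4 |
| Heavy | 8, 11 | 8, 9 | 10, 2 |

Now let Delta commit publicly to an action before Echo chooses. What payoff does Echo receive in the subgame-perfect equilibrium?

Echo best-responds to each possible Delta move:
- Light: BR = Z, leader payoff 1.
- Medium: BR = Y, leader payoff 12.
- Heavy: BR = X, leader payoff 8.
Among 1, 12, 8, the best is 12 at Medium. Subgame-perfect outcome: (Medium, Y) with payoffs (12, 9).

9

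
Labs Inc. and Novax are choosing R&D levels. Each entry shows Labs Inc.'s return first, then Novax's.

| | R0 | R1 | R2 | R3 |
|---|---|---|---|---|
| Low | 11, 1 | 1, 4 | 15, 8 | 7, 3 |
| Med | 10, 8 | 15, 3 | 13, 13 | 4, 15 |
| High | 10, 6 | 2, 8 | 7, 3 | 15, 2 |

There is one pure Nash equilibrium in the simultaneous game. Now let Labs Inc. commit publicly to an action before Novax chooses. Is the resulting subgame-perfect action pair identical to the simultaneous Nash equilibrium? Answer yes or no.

Work backward from Novax's decision.
- Low → Novax plays R2 (best of 1, 4, 8, 3); Labs Inc. gets 15.
- Med → Novax plays R3 (best of 8, 3, 13, 15); Labs Inc. gets 4.
- High → Novax plays R1 (best of 6, 8, 3, 2); Labs Inc. gets 2.
Labs Inc.'s induced payoffs are 15, 4, 2, so Labs Inc. commits to Low. Subgame-perfect outcome: (Low, R2) with payoffs (15, 8).
Now find the simultaneous Nash equilibrium.
Labs Inc.'s best replies: R0→Low; R1→Med; R2→Low; R3→High.
Novax's best replies: Low→R2; Med→R3; High→R1.
Only (Low, R2) has each player best-responding; Nash payoffs (15, 8).
Sequential outcome (Low, R2) coincides with the Nash profile (Low, R2).

yes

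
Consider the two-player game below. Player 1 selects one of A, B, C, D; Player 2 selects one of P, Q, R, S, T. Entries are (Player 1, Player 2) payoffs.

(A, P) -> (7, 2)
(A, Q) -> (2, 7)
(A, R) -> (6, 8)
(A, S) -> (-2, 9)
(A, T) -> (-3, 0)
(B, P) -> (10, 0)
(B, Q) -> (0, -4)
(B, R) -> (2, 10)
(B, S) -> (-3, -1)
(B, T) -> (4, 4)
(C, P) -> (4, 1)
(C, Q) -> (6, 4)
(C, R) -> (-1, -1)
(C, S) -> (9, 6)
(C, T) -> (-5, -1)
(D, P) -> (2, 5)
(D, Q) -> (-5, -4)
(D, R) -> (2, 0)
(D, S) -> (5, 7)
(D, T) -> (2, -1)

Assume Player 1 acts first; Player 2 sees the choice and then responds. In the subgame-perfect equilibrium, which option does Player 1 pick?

C

Player 2 best-responds to each possible Player 1 move:
- A: Player 2 compares 2, 7, 8, 9, 0 and picks S; Player 1 would get -2.
- B: Player 2 compares 0, -4, 10, -1, 4 and picks R; Player 1 would get 2.
- C: Player 2 compares 1, 4, -1, 6, -1 and picks S; Player 1 would get 9.
- D: Player 2 compares 5, -4, 0, 7, -1 and picks S; Player 1 would get 5.
Maximizing over -2, 2, 9, 5, Player 1 chooses C. Subgame-perfect outcome: (C, S) with payoffs (9, 6).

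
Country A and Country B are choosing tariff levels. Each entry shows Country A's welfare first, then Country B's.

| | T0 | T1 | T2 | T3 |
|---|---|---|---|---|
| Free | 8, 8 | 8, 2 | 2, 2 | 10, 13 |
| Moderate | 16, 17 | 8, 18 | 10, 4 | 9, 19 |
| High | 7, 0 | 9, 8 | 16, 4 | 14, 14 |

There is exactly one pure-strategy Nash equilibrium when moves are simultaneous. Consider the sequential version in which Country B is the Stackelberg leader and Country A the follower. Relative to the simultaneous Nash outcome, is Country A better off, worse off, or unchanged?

Backward induction with Country B moving first.
- T0: Country A compares 8, 16, 7 and picks Moderate; Country B would get 17.
- T1: Country A compares 8, 8, 9 and picks High; Country B would get 8.
- T2: Country A compares 2, 10, 16 and picks High; Country B would get 4.
- T3: Country A compares 10, 9, 14 and picks High; Country B would get 14.
Country B's induced payoffs are 17, 8, 4, 14, so Country B commits to T0. Subgame-perfect outcome: (Moderate, T0) with payoffs (16, 17).
For the simultaneous game, intersect best replies.
Country A's best replies: T0→Moderate; T1→High; T2→High; T3→High.
Country B's best replies: Free→T3; Moderate→T3; High→T3.
Only (High, T3) has each player best-responding; Nash payoffs (14, 14).
Country A earns 16 sequentially versus 14 at the Nash outcome: better off.

better off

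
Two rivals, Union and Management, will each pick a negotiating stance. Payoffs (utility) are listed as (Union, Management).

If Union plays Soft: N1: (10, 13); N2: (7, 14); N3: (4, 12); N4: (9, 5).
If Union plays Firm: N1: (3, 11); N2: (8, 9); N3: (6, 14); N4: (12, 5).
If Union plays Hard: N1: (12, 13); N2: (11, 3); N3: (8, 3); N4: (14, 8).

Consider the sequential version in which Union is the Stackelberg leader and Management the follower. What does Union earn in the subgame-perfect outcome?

Management best-responds to each possible Union move:
- Soft → Management plays N2 (best of 13, 14, 12, 5); Union gets 7.
- Firm → Management plays N3 (best of 11, 9, 14, 5); Union gets 6.
- Hard → Management plays N1 (best of 13, 3, 3, 8); Union gets 12.
Among 7, 6, 12, the best is 12 at Hard. Subgame-perfect outcome: (Hard, N1) with payoffs (12, 13).

12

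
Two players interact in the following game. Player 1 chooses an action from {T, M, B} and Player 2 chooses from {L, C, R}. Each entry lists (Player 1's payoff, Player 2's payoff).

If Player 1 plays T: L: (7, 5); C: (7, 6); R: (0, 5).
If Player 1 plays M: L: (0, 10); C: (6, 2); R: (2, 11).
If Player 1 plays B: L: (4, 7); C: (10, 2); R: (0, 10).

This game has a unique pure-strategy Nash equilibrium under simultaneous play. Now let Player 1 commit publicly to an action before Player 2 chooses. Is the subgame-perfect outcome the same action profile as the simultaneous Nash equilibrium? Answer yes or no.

no

Player 2 best-responds to each possible Player 1 move:
- T → Player 2 plays C (best of 5, 6, 5); Player 1 gets 7.
- M → Player 2 plays R (best of 10, 2, 11); Player 1 gets 2.
- B → Player 2 plays R (best of 7, 2, 10); Player 1 gets 0.
Player 1's induced payoffs are 7, 2, 0, so Player 1 commits to T. Subgame-perfect outcome: (T, C) with payoffs (7, 6).
Now find the simultaneous Nash equilibrium.
Player 1's best replies: L→T; C→B; R→M.
Player 2's best replies: T→C; M→R; B→R.
Only (M, R) has each player best-responding; Nash payoffs (2, 11).
Sequential outcome (T, C) differs from the Nash profile (M, R).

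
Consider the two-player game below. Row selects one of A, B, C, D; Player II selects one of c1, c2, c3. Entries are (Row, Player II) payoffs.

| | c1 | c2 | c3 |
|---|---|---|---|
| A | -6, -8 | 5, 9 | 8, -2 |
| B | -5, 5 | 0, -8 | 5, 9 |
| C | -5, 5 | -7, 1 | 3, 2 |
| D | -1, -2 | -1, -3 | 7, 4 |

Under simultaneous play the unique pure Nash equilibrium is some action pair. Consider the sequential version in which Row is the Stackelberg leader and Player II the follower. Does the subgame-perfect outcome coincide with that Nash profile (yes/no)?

no

Backward induction with Row moving first.
- A: BR = c2, leader payoff 5.
- B: BR = c3, leader payoff 5.
- C: BR = c1, leader payoff -5.
- D: BR = c3, leader payoff 7.
Row's induced payoffs are 5, 5, -5, 7, so Row commits to D. Subgame-perfect outcome: (D, c3) with payoffs (7, 4).
Now find the simultaneous Nash equilibrium.
Row's best replies: c1→D; c2→A; c3→A.
Player II's best replies: A→c2; B→c3; C→c1; D→c3.
Only (A, c2) has each player best-responding; Nash payoffs (5, 9).
Sequential outcome (D, c3) differs from the Nash profile (A, c2).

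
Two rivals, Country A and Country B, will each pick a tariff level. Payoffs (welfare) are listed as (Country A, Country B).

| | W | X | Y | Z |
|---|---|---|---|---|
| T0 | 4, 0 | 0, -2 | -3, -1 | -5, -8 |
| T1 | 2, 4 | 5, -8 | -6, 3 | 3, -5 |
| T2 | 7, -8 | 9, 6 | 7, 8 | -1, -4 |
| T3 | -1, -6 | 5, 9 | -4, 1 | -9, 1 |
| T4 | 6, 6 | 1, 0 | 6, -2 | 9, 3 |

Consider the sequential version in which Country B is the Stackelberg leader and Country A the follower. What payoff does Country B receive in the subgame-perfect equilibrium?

Solve by backward induction (Country B leads).
- W: Country A compares 4, 2, 7, -1, 6 and picks T2; Country B would get -8.
- X: Country A compares 0, 5, 9, 5, 1 and picks T2; Country B would get 6.
- Y: Country A compares -3, -6, 7, -4, 6 and picks T2; Country B would get 8.
- Z: Country A compares -5, 3, -1, -9, 9 and picks T4; Country B would get 3.
Among -8, 6, 8, 3, the best is 8 at Y. Subgame-perfect outcome: (T2, Y) with payoffs (7, 8).

8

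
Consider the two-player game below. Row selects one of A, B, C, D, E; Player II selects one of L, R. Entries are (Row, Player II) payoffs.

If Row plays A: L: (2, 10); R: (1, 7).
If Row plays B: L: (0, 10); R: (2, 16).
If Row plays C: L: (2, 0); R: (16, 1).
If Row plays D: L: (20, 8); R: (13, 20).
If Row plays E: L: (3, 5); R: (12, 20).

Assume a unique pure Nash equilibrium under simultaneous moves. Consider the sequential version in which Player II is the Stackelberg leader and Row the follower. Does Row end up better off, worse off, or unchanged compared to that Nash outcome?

better off

Work backward from Row's decision.
- L: Row compares 2, 0, 2, 20, 3 and picks D; Player II would get 8.
- R: Row compares 1, 2, 16, 13, 12 and picks C; Player II would get 1.
Among 8, 1, the best is 8 at L. Subgame-perfect outcome: (D, L) with payoffs (20, 8).
Now find the simultaneous Nash equilibrium.
Row's best replies: L→D; R→C.
Player II's best replies: A→L; B→R; C→R; D→R; E→R.
Only (C, R) has each player best-responding; Nash payoffs (16, 1).
Row earns 20 sequentially versus 16 at the Nash outcome: better off.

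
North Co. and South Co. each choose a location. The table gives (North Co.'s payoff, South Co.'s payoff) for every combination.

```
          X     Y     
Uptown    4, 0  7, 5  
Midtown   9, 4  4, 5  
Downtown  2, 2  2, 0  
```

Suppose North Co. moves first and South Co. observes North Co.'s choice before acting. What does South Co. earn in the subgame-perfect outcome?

South Co. best-responds to each possible North Co. move:
- Uptown → South Co. plays Y (best of 0, 5); North Co. gets 7.
- Midtown → South Co. plays Y (best of 4, 5); North Co. gets 4.
- Downtown → South Co. plays X (best of 2, 0); North Co. gets 2.
North Co.'s induced payoffs are 7, 4, 2, so North Co. commits to Uptown. Subgame-perfect outcome: (Uptown, Y) with payoffs (7, 5).

5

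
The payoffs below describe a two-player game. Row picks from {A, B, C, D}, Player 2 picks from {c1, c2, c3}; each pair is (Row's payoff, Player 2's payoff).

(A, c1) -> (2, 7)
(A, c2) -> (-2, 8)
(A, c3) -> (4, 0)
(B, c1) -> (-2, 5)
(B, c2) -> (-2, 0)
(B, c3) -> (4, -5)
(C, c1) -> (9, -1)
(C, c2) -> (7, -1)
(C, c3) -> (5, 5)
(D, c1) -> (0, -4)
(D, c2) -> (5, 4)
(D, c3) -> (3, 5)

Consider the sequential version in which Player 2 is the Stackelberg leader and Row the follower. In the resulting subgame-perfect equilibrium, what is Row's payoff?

Work backward from Row's decision.
- c1: Row compares 2, -2, 9, 0 and picks C; Player 2 would get -1.
- c2: Row compares -2, -2, 7, 5 and picks C; Player 2 would get -1.
- c3: Row compares 4, 4, 5, 3 and picks C; Player 2 would get 5.
Among -1, -1, 5, the best is 5 at c3. Subgame-perfect outcome: (C, c3) with payoffs (5, 5).

5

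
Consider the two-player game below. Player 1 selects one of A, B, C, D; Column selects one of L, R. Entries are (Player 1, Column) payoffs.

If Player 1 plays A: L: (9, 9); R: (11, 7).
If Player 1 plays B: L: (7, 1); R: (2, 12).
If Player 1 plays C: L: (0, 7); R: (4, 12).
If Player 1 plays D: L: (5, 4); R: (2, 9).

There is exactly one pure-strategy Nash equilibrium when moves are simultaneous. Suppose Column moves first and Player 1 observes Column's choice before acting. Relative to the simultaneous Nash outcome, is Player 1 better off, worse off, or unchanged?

unchanged

Work backward from Player 1's decision.
- L → Player 1 plays A (best of 9, 7, 0, 5); Column gets 9.
- R → Player 1 plays A (best of 11, 2, 4, 2); Column gets 7.
Maximizing over 9, 7, Column chooses L. Subgame-perfect outcome: (A, L) with payoffs (9, 9).
For the simultaneous game, intersect best replies.
Player 1's best replies: L→A; R→A.
Column's best replies: A→L; B→R; C→R; D→R.
Only (A, L) has each player best-responding; Nash payoffs (9, 9).
Player 1 earns 9 sequentially versus 9 at the Nash outcome: unchanged.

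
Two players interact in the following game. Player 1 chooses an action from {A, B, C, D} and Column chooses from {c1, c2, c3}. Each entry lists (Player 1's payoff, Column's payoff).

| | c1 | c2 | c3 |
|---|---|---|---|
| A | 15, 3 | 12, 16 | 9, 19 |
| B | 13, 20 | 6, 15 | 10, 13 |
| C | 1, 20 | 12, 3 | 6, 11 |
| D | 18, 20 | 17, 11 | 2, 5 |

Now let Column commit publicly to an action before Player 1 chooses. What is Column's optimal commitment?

c1

Solve by backward induction (Column leads).
- c1: BR = D, leader payoff 20.
- c2: BR = D, leader payoff 11.
- c3: BR = B, leader payoff 13.
Maximizing over 20, 11, 13, Column chooses c1. Subgame-perfect outcome: (D, c1) with payoffs (18, 20).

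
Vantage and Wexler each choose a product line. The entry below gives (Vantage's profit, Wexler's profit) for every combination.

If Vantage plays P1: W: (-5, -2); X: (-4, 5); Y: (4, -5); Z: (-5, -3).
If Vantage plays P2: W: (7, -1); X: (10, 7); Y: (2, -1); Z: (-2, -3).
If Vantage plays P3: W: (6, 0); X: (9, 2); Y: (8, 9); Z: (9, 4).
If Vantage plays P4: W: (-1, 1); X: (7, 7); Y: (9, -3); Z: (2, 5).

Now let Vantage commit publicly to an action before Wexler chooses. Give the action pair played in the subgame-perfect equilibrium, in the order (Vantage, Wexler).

Solve by backward induction (Vantage leads).
- P1 → Wexler plays X (best of -2, 5, -5, -3); Vantage gets -4.
- P2 → Wexler plays X (best of -1, 7, -1, -3); Vantage gets 10.
- P3 → Wexler plays Y (best of 0, 2, 9, 4); Vantage gets 8.
- P4 → Wexler plays X (best of 1, 7, -3, 5); Vantage gets 7.
Vantage's induced payoffs are -4, 10, 8, 7, so Vantage commits to P2. Subgame-perfect outcome: (P2, X) with payoffs (10, 7).

(P2, X)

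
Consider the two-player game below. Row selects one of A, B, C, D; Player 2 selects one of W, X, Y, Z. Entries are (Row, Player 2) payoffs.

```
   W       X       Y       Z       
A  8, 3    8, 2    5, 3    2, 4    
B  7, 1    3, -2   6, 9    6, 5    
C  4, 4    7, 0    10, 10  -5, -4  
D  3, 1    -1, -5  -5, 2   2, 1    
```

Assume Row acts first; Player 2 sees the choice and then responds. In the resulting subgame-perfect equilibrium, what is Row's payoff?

10

Backward induction with Row moving first.
- A: Player 2 compares 3, 2, 3, 4 and picks Z; Row would get 2.
- B: Player 2 compares 1, -2, 9, 5 and picks Y; Row would get 6.
- C: Player 2 compares 4, 0, 10, -4 and picks Y; Row would get 10.
- D: Player 2 compares 1, -5, 2, 1 and picks Y; Row would get -5.
Among 2, 6, 10, -5, the best is 10 at C. Subgame-perfect outcome: (C, Y) with payoffs (10, 10).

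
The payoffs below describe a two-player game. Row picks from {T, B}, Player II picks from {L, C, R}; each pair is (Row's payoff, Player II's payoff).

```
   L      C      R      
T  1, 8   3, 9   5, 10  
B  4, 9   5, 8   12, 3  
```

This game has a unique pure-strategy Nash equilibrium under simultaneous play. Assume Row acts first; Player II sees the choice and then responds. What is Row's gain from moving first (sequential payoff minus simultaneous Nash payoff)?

1

Backward induction with Row moving first.
- T: BR = R, leader payoff 5.
- B: BR = L, leader payoff 4.
Row's induced payoffs are 5, 4, so Row commits to T. Subgame-perfect outcome: (T, R) with payoffs (5, 10).
Now find the simultaneous Nash equilibrium.
Row's best replies: L→B; C→B; R→B.
Player II's best replies: T→R; B→L.
The unique mutual best reply is (B, L), giving (4, 9).
Row's commitment gain: 5 − 4 = 1.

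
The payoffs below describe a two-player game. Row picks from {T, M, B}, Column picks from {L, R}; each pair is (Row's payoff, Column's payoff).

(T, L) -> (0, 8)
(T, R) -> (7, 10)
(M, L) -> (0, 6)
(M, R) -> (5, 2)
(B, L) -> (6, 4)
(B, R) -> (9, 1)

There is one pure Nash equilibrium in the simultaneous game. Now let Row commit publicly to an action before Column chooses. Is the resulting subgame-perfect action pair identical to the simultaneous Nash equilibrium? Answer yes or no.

Column best-responds to each possible Row move:
- T: BR = R, leader payoff 7.
- M: BR = L, leader payoff 0.
- B: BR = L, leader payoff 6.
Maximizing over 7, 0, 6, Row chooses T. Subgame-perfect outcome: (T, R) with payoffs (7, 10).
For the simultaneous game, intersect best replies.
Row's best replies: L→B; R→B.
Column's best replies: T→R; M→L; B→L.
Only (B, L) has each player best-responding; Nash payoffs (6, 4).
Sequential outcome (T, R) differs from the Nash profile (B, L).

no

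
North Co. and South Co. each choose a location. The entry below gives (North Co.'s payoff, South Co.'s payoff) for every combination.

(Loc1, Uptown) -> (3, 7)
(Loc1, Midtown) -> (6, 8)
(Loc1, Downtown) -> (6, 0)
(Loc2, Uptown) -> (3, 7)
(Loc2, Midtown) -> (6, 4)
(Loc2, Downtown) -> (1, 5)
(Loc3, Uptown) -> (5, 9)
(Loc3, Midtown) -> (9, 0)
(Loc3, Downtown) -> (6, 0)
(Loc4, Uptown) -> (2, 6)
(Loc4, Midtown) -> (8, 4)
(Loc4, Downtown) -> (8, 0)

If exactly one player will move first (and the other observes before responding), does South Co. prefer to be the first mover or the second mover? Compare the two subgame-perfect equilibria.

If North Co. leads: South Co.'s best replies are Loc1→Midtown, Loc2→Uptown, Loc3→Uptown, Loc4→Uptown; North Co.'s induced payoffs 6, 3, 5, 2; outcome (Loc1, Midtown), payoffs (6, 8).
If South Co. leads: North Co.'s best replies are Uptown→Loc3, Midtown→Loc3, Downtown→Loc4; South Co.'s induced payoffs 9, 0, 0; outcome (Loc3, Uptown), payoffs (5, 9).
South Co. gets 9 moving first and 8 moving second, so South Co. prefers to move first.

first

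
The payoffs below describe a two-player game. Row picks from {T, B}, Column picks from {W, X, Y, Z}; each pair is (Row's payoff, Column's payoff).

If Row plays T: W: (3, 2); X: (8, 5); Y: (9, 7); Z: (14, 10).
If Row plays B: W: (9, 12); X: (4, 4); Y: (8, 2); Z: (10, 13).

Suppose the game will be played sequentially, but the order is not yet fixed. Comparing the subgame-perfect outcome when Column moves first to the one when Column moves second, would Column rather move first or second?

If Row leads: Column's best replies are T→Z, B→Z; Row's induced payoffs 14, 10; outcome (T, Z), payoffs (14, 10).
If Column leads: Row's best replies are W→B, X→T, Y→T, Z→T; Column's induced payoffs 12, 5, 7, 10; outcome (B, W), payoffs (9, 12).
Column gets 12 moving first and 10 moving second, so Column prefers to move first.

first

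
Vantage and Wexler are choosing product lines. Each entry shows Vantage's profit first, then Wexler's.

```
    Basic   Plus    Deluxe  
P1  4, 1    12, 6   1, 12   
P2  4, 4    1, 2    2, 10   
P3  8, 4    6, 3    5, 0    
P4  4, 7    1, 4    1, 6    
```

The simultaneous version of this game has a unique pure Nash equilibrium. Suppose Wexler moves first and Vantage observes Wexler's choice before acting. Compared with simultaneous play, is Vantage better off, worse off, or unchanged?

better off

Solve by backward induction (Wexler leads).
- Basic: BR = P3, leader payoff 4.
- Plus: BR = P1, leader payoff 6.
- Deluxe: BR = P3, leader payoff 0.
Maximizing over 4, 6, 0, Wexler chooses Plus. Subgame-perfect outcome: (P1, Plus) with payoffs (12, 6).
For the simultaneous game, intersect best replies.
Vantage's best replies: Basic→P3; Plus→P1; Deluxe→P3.
Wexler's best replies: P1→Deluxe; P2→Deluxe; P3→Basic; P4→Basic.
Only (P3, Basic) has each player best-responding; Nash payoffs (8, 4).
Vantage earns 12 sequentially versus 8 at the Nash outcome: better off.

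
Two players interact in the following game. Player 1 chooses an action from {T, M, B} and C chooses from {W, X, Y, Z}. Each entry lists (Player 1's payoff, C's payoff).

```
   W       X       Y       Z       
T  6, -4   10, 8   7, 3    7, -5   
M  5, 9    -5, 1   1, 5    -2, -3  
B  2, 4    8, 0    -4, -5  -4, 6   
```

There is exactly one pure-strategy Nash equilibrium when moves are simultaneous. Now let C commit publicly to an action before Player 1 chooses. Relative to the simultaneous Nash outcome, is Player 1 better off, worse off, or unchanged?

Work backward from Player 1's decision.
- W → Player 1 plays T (best of 6, 5, 2); C gets -4.
- X → Player 1 plays T (best of 10, -5, 8); C gets 8.
- Y → Player 1 plays T (best of 7, 1, -4); C gets 3.
- Z → Player 1 plays T (best of 7, -2, -4); C gets -5.
Maximizing over -4, 8, 3, -5, C chooses X. Subgame-perfect outcome: (T, X) with payoffs (10, 8).
Under simultaneous play:
Player 1's best replies: W→T; X→T; Y→T; Z→T.
C's best replies: T→X; M→W; B→Z.
Only (T, X) has each player best-responding; Nash payoffs (10, 8).
Player 1 earns 10 sequentially versus 10 at the Nash outcome: unchanged.

unchanged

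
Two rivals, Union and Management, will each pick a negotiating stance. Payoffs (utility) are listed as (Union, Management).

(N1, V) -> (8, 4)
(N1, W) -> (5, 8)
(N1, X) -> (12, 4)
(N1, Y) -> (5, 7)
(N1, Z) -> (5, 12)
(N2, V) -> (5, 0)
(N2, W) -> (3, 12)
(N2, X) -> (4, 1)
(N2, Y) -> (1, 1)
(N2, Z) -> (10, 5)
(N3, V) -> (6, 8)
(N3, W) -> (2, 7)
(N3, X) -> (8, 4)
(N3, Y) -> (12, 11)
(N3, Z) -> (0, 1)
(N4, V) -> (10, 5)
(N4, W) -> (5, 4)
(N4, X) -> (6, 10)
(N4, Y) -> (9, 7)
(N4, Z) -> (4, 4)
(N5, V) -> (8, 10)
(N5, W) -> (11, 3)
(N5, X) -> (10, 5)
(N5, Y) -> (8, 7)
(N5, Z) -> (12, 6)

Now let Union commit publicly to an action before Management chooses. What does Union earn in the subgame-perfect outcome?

Management best-responds to each possible Union move:
- N1: BR = Z, leader payoff 5.
- N2: BR = W, leader payoff 3.
- N3: BR = Y, leader payoff 12.
- N4: BR = X, leader payoff 6.
- N5: BR = V, leader payoff 8.
Among 5, 3, 12, 6, 8, the best is 12 at N3. Subgame-perfect outcome: (N3, Y) with payoffs (12, 11).

12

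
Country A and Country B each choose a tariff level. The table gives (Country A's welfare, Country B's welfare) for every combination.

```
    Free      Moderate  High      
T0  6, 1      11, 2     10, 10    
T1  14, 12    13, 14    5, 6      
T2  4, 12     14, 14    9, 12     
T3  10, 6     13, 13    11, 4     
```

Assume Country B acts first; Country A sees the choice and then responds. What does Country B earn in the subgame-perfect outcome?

Solve by backward induction (Country B leads).
- Free → Country A plays T1 (best of 6, 14, 4, 10); Country B gets 12.
- Moderate → Country A plays T2 (best of 11, 13, 14, 13); Country B gets 14.
- High → Country A plays T3 (best of 10, 5, 9, 11); Country B gets 4.
Country B's induced payoffs are 12, 14, 4, so Country B commits to Moderate. Subgame-perfect outcome: (T2, Moderate) with payoffs (14, 14).

14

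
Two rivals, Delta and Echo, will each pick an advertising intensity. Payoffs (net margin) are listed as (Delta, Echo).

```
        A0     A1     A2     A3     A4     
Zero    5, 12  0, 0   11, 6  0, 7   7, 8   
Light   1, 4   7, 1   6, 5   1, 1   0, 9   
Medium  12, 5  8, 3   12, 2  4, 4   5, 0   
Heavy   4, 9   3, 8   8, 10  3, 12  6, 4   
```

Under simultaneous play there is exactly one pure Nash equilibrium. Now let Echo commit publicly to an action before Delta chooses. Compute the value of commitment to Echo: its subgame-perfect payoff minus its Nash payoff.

3

Work backward from Delta's decision.
- A0 → Delta plays Medium (best of 5, 1, 12, 4); Echo gets 5.
- A1 → Delta plays Medium (best of 0, 7, 8, 3); Echo gets 3.
- A2 → Delta plays Medium (best of 11, 6, 12, 8); Echo gets 2.
- A3 → Delta plays Medium (best of 0, 1, 4, 3); Echo gets 4.
- A4 → Delta plays Zero (best of 7, 0, 5, 6); Echo gets 8.
Echo's induced payoffs are 5, 3, 2, 4, 8, so Echo commits to A4. Subgame-perfect outcome: (Zero, A4) with payoffs (7, 8).
Under simultaneous play:
Delta's best replies: A0→Medium; A1→Medium; A2→Medium; A3→Medium; A4→Zero.
Echo's best replies: Zero→A0; Light→A4; Medium→A0; Heavy→A3.
The unique mutual best reply is (Medium, A0), giving (12, 5).
Echo's commitment gain: 8 − 5 = 3.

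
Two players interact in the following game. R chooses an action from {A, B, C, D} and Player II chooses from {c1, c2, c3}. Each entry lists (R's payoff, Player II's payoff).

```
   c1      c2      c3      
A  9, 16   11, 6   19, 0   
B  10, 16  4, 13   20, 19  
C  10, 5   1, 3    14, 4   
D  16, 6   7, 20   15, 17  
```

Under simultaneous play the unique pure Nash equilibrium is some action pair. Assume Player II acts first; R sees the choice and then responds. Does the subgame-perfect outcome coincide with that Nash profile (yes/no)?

Backward induction with Player II moving first.
- c1 → R plays D (best of 9, 10, 10, 16); Player II gets 6.
- c2 → R plays A (best of 11, 4, 1, 7); Player II gets 6.
- c3 → R plays B (best of 19, 20, 14, 15); Player II gets 19.
Player II's induced payoffs are 6, 6, 19, so Player II commits to c3. Subgame-perfect outcome: (B, c3) with payoffs (20, 19).
For the simultaneous game, intersect best replies.
R's best replies: c1→D; c2→A; c3→B.
Player II's best replies: A→c1; B→c3; C→c1; D→c2.
The unique mutual best reply is (B, c3), giving (20, 19).
Sequential outcome (B, c3) coincides with the Nash profile (B, c3).

yes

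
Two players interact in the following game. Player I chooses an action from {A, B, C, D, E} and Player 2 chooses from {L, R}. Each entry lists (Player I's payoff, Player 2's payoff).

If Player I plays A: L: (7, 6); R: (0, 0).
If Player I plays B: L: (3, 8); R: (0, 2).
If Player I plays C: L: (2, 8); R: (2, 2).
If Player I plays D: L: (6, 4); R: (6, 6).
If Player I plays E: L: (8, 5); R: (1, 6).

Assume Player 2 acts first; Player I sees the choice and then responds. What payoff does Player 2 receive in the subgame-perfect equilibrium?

6

Work backward from Player I's decision.
- L: Player I compares 7, 3, 2, 6, 8 and picks E; Player 2 would get 5.
- R: Player I compares 0, 0, 2, 6, 1 and picks D; Player 2 would get 6.
Among 5, 6, the best is 6 at R. Subgame-perfect outcome: (D, R) with payoffs (6, 6).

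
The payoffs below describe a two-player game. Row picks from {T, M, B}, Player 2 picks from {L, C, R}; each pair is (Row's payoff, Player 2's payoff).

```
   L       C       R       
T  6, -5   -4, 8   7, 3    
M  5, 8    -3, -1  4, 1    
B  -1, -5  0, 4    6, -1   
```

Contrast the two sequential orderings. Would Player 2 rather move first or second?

second

If Row leads: Player 2's best replies are T→C, M→L, B→C; Row's induced payoffs -4, 5, 0; outcome (M, L), payoffs (5, 8).
If Player 2 leads: Row's best replies are L→T, C→B, R→T; Player 2's induced payoffs -5, 4, 3; outcome (B, C), payoffs (0, 4).
Player 2 gets 4 moving first and 8 moving second, so Player 2 prefers to move second.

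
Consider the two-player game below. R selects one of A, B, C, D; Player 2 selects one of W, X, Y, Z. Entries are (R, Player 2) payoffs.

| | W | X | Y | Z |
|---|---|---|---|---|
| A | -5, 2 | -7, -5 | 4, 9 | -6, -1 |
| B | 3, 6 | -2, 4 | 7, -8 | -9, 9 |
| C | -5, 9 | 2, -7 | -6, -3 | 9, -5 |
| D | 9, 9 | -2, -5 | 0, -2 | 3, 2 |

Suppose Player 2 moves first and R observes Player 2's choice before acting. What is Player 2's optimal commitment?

R best-responds to each possible Player 2 move:
- W: R compares -5, 3, -5, 9 and picks D; Player 2 would get 9.
- X: R compares -7, -2, 2, -2 and picks C; Player 2 would get -7.
- Y: R compares 4, 7, -6, 0 and picks B; Player 2 would get -8.
- Z: R compares -6, -9, 9, 3 and picks C; Player 2 would get -5.
Maximizing over 9, -7, -8, -5, Player 2 chooses W. Subgame-perfect outcome: (D, W) with payoffs (9, 9).

W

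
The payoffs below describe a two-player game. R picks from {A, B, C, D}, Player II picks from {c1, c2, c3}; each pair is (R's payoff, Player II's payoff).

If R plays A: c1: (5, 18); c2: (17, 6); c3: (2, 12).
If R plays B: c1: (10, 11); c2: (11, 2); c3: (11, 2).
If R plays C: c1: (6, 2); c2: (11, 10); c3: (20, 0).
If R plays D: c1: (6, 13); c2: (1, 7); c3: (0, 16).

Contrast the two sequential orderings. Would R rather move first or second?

If R leads: Player II's best replies are A→c1, B→c1, C→c2, D→c3; R's induced payoffs 5, 10, 11, 0; outcome (C, c2), payoffs (11, 10).
If Player II leads: R's best replies are c1→B, c2→A, c3→C; Player II's induced payoffs 11, 6, 0; outcome (B, c1), payoffs (10, 11).
R gets 11 moving first and 10 moving second, so R prefers to move first.

first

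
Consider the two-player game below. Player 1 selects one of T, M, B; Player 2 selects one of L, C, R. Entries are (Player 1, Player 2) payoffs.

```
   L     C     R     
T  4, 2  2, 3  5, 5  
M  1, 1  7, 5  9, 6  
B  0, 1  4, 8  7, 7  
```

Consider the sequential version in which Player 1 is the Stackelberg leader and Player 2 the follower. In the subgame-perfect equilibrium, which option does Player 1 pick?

Player 2 best-responds to each possible Player 1 move:
- T: Player 2 compares 2, 3, 5 and picks R; Player 1 would get 5.
- M: Player 2 compares 1, 5, 6 and picks R; Player 1 would get 9.
- B: Player 2 compares 1, 8, 7 and picks C; Player 1 would get 4.
Player 1's induced payoffs are 5, 9, 4, so Player 1 commits to M. Subgame-perfect outcome: (M, R) with payoffs (9, 6).

M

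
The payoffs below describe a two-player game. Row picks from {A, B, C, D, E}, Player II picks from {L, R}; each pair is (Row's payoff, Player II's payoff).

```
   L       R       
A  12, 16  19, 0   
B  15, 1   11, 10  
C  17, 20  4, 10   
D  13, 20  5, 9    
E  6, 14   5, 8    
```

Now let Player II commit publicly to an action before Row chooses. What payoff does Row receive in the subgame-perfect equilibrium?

Solve by backward induction (Player II leads).
- L: Row compares 12, 15, 17, 13, 6 and picks C; Player II would get 20.
- R: Row compares 19, 11, 4, 5, 5 and picks A; Player II would get 0.
Player II's induced payoffs are 20, 0, so Player II commits to L. Subgame-perfect outcome: (C, L) with payoffs (17, 20).

17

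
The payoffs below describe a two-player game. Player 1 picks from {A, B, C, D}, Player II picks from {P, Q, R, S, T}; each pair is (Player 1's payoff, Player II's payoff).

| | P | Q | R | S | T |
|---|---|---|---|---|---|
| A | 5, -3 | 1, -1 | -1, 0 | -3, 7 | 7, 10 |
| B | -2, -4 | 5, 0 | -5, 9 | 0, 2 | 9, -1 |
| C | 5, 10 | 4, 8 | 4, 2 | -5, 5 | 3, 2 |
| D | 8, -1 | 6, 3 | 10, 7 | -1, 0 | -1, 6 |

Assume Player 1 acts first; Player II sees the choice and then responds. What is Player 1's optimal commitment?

D

Work backward from Player II's decision.
- A → Player II plays T (best of -3, -1, 0, 7, 10); Player 1 gets 7.
- B → Player II plays R (best of -4, 0, 9, 2, -1); Player 1 gets -5.
- C → Player II plays P (best of 10, 8, 2, 5, 2); Player 1 gets 5.
- D → Player II plays R (best of -1, 3, 7, 0, 6); Player 1 gets 10.
Among 7, -5, 5, 10, the best is 10 at D. Subgame-perfect outcome: (D, R) with payoffs (10, 7).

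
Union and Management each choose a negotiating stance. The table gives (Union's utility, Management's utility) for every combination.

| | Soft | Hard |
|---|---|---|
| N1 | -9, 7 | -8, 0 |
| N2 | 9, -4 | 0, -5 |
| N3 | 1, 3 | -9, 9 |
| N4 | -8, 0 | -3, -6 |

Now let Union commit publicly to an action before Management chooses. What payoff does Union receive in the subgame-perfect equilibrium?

9

Work backward from Management's decision.
- N1: Management compares 7, 0 and picks Soft; Union would get -9.
- N2: Management compares -4, -5 and picks Soft; Union would get 9.
- N3: Management compares 3, 9 and picks Hard; Union would get -9.
- N4: Management compares 0, -6 and picks Soft; Union would get -8.
Maximizing over -9, 9, -9, -8, Union chooses N2. Subgame-perfect outcome: (N2, Soft) with payoffs (9, -4).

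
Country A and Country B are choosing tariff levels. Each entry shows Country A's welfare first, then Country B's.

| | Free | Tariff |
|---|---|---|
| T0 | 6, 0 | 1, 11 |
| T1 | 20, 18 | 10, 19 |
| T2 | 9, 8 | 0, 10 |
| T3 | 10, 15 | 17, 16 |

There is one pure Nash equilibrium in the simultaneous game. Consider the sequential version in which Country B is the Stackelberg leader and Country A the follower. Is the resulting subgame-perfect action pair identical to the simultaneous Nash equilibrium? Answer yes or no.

Backward induction with Country B moving first.
- Free → Country A plays T1 (best of 6, 20, 9, 10); Country B gets 18.
- Tariff → Country A plays T3 (best of 1, 10, 0, 17); Country B gets 16.
Among 18, 16, the best is 18 at Free. Subgame-perfect outcome: (T1, Free) with payoffs (20, 18).
Now find the simultaneous Nash equilibrium.
Country A's best replies: Free→T1; Tariff→T3.
Country B's best replies: T0→Tariff; T1→Tariff; T2→Tariff; T3→Tariff.
Only (T3, Tariff) has each player best-responding; Nash payoffs (17, 16).
Sequential outcome (T1, Free) differs from the Nash profile (T3, Tariff).

no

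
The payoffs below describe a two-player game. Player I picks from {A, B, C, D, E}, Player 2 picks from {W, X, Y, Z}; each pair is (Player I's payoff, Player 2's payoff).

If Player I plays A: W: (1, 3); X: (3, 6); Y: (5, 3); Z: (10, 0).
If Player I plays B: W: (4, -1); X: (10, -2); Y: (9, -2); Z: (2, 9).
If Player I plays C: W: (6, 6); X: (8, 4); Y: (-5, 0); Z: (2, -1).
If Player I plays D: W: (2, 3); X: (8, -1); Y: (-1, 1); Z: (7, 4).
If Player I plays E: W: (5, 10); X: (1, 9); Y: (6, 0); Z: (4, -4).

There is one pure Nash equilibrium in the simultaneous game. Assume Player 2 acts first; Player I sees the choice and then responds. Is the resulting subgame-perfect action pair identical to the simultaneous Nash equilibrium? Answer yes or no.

Backward induction with Player 2 moving first.
- W: Player I compares 1, 4, 6, 2, 5 and picks C; Player 2 would get 6.
- X: Player I compares 3, 10, 8, 8, 1 and picks B; Player 2 would get -2.
- Y: Player I compares 5, 9, -5, -1, 6 and picks B; Player 2 would get -2.
- Z: Player I compares 10, 2, 2, 7, 4 and picks A; Player 2 would get 0.
Maximizing over 6, -2, -2, 0, Player 2 chooses W. Subgame-perfect outcome: (C, W) with payoffs (6, 6).
For the simultaneous game, intersect best replies.
Player I's best replies: W→C; X→B; Y→B; Z→A.
Player 2's best replies: A→X; B→Z; C→W; D→Z; E→W.
Only (C, W) has each player best-responding; Nash payoffs (6, 6).
Sequential outcome (C, W) coincides with the Nash profile (C, W).

yes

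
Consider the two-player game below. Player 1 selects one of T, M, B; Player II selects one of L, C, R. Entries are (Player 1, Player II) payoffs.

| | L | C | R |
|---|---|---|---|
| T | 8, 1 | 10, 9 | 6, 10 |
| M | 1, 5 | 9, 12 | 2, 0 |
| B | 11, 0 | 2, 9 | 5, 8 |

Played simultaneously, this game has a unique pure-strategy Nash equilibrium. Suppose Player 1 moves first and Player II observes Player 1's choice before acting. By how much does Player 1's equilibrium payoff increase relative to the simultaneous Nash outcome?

Player II best-responds to each possible Player 1 move:
- T → Player II plays R (best of 1, 9, 10); Player 1 gets 6.
- M → Player II plays C (best of 5, 12, 0); Player 1 gets 9.
- B → Player II plays C (best of 0, 9, 8); Player 1 gets 2.
Maximizing over 6, 9, 2, Player 1 chooses M. Subgame-perfect outcome: (M, C) with payoffs (9, 12).
For the simultaneous game, intersect best replies.
Player 1's best replies: L→B; C→T; R→T.
Player II's best replies: T→R; M→C; B→C.
Only (T, R) has each player best-responding; Nash payoffs (6, 10).
Player 1's commitment gain: 9 − 6 = 3.

3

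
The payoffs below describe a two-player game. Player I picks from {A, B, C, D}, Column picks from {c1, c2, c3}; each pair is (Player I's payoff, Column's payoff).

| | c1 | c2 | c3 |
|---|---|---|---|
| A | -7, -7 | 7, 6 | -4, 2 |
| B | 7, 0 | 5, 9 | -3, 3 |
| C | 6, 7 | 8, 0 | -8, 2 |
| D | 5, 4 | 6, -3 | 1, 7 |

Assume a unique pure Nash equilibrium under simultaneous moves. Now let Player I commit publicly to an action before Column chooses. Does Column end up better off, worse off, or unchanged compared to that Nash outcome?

Solve by backward induction (Player I leads).
- A → Column plays c2 (best of -7, 6, 2); Player I gets 7.
- B → Column plays c2 (best of 0, 9, 3); Player I gets 5.
- C → Column plays c1 (best of 7, 0, 2); Player I gets 6.
- D → Column plays c3 (best of 4, -3, 7); Player I gets 1.
Player I's induced payoffs are 7, 5, 6, 1, so Player I commits to A. Subgame-perfect outcome: (A, c2) with payoffs (7, 6).
For the simultaneous game, intersect best replies.
Player I's best replies: c1→B; c2→C; c3→D.
Column's best replies: A→c2; B→c2; C→c1; D→c3.
The unique mutual best reply is (D, c3), giving (1, 7).
Column earns 6 sequentially versus 7 at the Nash outcome: worse off.

worse off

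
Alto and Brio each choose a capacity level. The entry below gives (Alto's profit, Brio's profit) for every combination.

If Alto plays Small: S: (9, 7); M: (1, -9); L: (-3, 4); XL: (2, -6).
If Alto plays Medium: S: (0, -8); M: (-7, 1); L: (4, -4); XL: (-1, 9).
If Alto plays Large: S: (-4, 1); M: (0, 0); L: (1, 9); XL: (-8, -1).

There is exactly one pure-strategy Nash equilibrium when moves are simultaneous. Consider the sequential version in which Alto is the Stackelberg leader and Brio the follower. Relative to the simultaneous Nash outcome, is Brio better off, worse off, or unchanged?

Brio best-responds to each possible Alto move:
- Small: BR = S, leader payoff 9.
- Medium: BR = XL, leader payoff -1.
- Large: BR = L, leader payoff 1.
Among 9, -1, 1, the best is 9 at Small. Subgame-perfect outcome: (Small, S) with payoffs (9, 7).
Now find the simultaneous Nash equilibrium.
Alto's best replies: S→Small; M→Small; L→Medium; XL→Small.
Brio's best replies: Small→S; Medium→XL; Large→L.
The unique mutual best reply is (Small, S), giving (9, 7).
Brio earns 7 sequentially versus 7 at the Nash outcome: unchanged.

unchanged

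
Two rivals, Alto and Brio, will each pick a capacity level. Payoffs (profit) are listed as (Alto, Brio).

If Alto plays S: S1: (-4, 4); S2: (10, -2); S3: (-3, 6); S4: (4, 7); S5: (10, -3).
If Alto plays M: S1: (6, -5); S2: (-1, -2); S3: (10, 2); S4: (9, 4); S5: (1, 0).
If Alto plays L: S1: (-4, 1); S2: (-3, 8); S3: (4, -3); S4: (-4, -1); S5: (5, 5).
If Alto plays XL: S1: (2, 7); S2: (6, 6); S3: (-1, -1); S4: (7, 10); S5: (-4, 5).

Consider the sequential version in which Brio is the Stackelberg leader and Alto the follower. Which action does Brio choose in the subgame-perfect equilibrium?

S4

Backward induction with Brio moving first.
- S1 → Alto plays M (best of -4, 6, -4, 2); Brio gets -5.
- S2 → Alto plays S (best of 10, -1, -3, 6); Brio gets -2.
- S3 → Alto plays M (best of -3, 10, 4, -1); Brio gets 2.
- S4 → Alto plays M (best of 4, 9, -4, 7); Brio gets 4.
- S5 → Alto plays S (best of 10, 1, 5, -4); Brio gets -3.
Among -5, -2, 2, 4, -3, the best is 4 at S4. Subgame-perfect outcome: (M, S4) with payoffs (9, 4).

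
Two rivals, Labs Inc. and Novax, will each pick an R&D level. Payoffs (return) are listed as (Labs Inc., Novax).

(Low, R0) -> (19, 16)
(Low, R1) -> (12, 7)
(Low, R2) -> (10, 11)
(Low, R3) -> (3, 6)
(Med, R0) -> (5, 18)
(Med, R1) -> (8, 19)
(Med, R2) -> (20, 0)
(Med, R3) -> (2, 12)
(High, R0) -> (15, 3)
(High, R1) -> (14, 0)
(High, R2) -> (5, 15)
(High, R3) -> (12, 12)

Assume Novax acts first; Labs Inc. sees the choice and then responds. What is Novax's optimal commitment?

Work backward from Labs Inc.'s decision.
- R0 → Labs Inc. plays Low (best of 19, 5, 15); Novax gets 16.
- R1 → Labs Inc. plays High (best of 12, 8, 14); Novax gets 0.
- R2 → Labs Inc. plays Med (best of 10, 20, 5); Novax gets 0.
- R3 → Labs Inc. plays High (best of 3, 2, 12); Novax gets 12.
Maximizing over 16, 0, 0, 12, Novax chooses R0. Subgame-perfect outcome: (Low, R0) with payoffs (19, 16).

R0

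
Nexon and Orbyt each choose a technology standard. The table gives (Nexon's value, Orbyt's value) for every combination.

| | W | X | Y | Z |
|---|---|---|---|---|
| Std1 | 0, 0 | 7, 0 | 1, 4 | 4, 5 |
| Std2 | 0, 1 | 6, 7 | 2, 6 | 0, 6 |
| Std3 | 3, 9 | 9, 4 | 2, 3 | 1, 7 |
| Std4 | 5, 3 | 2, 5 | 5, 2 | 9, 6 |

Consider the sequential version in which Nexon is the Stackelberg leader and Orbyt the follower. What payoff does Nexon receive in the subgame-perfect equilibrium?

Work backward from Orbyt's decision.
- Std1 → Orbyt plays Z (best of 0, 0, 4, 5); Nexon gets 4.
- Std2 → Orbyt plays X (best of 1, 7, 6, 6); Nexon gets 6.
- Std3 → Orbyt plays W (best of 9, 4, 3, 7); Nexon gets 3.
- Std4 → Orbyt plays Z (best of 3, 5, 2, 6); Nexon gets 9.
Nexon's induced payoffs are 4, 6, 3, 9, so Nexon commits to Std4. Subgame-perfect outcome: (Std4, Z) with payoffs (9, 6).

9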